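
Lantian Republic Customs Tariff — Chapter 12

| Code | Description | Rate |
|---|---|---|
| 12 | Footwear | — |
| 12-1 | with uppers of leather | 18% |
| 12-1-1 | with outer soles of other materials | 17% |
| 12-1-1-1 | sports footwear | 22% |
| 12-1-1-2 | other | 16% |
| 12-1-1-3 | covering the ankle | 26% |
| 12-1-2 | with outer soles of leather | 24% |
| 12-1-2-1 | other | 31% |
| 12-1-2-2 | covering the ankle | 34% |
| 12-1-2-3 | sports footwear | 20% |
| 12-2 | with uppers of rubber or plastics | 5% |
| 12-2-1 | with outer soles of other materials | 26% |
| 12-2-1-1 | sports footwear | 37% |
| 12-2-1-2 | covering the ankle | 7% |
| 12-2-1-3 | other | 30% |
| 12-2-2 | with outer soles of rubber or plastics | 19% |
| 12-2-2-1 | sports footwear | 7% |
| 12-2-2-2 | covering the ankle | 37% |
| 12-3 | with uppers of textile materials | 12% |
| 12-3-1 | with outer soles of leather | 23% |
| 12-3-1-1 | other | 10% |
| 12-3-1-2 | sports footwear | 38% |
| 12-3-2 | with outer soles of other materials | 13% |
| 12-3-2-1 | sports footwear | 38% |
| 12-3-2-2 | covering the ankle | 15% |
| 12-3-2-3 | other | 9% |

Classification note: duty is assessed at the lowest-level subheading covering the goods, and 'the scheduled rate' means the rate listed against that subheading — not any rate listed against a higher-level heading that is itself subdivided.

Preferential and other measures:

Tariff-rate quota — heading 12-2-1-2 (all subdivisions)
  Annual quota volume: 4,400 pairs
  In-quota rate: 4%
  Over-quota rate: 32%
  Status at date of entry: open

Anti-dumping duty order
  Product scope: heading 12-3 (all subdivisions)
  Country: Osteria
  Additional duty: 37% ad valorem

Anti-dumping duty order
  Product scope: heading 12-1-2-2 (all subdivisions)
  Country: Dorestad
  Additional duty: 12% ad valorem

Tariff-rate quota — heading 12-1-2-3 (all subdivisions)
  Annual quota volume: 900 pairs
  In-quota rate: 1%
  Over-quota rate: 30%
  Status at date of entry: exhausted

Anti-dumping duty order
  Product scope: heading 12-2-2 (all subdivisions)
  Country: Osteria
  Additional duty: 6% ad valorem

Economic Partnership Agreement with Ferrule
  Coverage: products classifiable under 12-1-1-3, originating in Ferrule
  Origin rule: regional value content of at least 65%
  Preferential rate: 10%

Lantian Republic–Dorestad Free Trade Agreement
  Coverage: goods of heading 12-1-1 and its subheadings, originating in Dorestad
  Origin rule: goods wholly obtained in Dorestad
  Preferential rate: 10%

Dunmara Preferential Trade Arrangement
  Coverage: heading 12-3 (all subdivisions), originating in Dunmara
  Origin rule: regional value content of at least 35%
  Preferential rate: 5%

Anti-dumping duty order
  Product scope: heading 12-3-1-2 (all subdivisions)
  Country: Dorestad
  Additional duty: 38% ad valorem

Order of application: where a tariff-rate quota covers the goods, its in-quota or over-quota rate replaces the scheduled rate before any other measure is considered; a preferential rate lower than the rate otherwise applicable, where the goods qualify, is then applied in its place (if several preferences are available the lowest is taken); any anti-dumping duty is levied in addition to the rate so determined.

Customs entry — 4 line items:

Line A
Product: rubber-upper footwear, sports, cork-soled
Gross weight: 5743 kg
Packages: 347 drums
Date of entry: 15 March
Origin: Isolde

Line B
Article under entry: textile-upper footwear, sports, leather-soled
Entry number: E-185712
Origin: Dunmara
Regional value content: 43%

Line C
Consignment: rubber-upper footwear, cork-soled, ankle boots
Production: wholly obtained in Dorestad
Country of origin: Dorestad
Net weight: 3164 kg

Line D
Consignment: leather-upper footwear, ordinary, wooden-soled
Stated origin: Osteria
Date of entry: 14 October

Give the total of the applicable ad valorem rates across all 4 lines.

62%

Line A: rubber-upper → 12-2; cork-soled → 12-2-1; sports → 12-2-1-1. Scheduled 37%. No special measure applies. → 37%.
Line B: textile-upper → 12-3; leather-soled → 12-3-1; sports → 12-3-1-2. Scheduled 38%. Dunmara agreement on 12-3: RVC ≥ 35% → 5% available; preferential 5%. → 5%.
Line C: rubber-upper → 12-2; cork-soled → 12-2-1; ankle boots → 12-2-1-2. Scheduled 7%. quota on 12-2-1-2 open → in-quota 4%; Dorestad agreement on 12-1-1: 12-2-1-2 not covered. → 4%.
Line D: leather-upper → 12-1; wooden-soled → 12-1-1; ordinary → 12-1-1-2. Scheduled 16%. No special measure applies. → 16%.
Sum: 37% + 5% + 4% + 16% = 62%.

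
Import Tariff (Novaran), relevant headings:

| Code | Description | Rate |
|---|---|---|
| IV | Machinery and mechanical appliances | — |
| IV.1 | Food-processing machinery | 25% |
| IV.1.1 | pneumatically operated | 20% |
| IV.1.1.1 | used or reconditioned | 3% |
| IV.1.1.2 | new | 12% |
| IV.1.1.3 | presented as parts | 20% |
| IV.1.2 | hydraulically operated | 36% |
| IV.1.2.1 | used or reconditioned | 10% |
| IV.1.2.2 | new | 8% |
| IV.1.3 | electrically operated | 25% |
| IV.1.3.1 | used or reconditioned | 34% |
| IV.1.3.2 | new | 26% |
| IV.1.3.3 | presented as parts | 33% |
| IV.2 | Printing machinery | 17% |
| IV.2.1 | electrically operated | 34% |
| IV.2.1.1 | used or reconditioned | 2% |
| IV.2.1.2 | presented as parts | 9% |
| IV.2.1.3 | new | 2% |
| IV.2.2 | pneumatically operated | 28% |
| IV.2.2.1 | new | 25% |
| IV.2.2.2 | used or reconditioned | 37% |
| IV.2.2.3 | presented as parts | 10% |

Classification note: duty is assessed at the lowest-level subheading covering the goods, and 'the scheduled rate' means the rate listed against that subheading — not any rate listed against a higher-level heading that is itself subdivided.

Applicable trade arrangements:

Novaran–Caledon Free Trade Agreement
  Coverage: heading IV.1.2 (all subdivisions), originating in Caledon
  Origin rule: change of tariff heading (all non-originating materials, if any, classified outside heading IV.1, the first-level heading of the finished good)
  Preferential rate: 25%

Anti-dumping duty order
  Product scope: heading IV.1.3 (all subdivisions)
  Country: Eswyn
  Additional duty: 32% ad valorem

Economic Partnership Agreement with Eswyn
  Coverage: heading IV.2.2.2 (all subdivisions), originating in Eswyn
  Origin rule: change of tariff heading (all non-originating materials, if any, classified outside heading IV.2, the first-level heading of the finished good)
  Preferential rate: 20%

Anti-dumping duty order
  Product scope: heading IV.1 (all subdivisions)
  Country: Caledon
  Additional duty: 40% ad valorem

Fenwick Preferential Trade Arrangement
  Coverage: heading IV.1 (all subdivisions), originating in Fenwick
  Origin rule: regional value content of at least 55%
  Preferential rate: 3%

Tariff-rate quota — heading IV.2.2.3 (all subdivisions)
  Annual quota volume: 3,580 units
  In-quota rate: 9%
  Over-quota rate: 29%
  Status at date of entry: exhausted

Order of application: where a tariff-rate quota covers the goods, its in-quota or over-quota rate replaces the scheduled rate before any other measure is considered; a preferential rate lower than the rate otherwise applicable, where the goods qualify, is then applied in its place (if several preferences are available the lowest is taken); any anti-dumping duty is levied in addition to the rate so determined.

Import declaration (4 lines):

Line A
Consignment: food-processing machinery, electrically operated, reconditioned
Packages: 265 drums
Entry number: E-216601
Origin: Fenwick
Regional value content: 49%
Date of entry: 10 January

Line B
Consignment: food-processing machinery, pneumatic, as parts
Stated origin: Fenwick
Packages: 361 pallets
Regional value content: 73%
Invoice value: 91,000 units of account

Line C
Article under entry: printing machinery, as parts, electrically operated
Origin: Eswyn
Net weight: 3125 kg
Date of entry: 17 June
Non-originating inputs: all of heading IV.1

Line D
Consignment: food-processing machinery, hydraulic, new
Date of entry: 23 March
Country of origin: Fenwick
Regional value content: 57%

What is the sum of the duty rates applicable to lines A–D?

49%

Line A: food-processing → IV.1; electrically operated → IV.1.3; reconditioned → IV.1.3.1. Scheduled 34%. Fenwick agreement on IV.1: RVC < 55%. → 34%.
Line B: food-processing → IV.1; pneumatic → IV.1.1; as parts → IV.1.1.3. Scheduled 20%. Fenwick agreement on IV.1: RVC ≥ 55% → 3% available; preferential 3%. → 3%.
Line C: printing → IV.2; electrically operated → IV.2.1; as parts → IV.2.1.2. Scheduled 9%. Eswyn agreement on IV.2.2.2: IV.2.1.2 not covered. → 9%.
Line D: food-processing → IV.1; hydraulic → IV.1.2; new → IV.1.2.2. Scheduled 8%. Fenwick agreement on IV.1: RVC ≥ 55% → 3% available; preferential 3%. → 3%.
Sum: 34% + 3% + 9% + 3% = 49%.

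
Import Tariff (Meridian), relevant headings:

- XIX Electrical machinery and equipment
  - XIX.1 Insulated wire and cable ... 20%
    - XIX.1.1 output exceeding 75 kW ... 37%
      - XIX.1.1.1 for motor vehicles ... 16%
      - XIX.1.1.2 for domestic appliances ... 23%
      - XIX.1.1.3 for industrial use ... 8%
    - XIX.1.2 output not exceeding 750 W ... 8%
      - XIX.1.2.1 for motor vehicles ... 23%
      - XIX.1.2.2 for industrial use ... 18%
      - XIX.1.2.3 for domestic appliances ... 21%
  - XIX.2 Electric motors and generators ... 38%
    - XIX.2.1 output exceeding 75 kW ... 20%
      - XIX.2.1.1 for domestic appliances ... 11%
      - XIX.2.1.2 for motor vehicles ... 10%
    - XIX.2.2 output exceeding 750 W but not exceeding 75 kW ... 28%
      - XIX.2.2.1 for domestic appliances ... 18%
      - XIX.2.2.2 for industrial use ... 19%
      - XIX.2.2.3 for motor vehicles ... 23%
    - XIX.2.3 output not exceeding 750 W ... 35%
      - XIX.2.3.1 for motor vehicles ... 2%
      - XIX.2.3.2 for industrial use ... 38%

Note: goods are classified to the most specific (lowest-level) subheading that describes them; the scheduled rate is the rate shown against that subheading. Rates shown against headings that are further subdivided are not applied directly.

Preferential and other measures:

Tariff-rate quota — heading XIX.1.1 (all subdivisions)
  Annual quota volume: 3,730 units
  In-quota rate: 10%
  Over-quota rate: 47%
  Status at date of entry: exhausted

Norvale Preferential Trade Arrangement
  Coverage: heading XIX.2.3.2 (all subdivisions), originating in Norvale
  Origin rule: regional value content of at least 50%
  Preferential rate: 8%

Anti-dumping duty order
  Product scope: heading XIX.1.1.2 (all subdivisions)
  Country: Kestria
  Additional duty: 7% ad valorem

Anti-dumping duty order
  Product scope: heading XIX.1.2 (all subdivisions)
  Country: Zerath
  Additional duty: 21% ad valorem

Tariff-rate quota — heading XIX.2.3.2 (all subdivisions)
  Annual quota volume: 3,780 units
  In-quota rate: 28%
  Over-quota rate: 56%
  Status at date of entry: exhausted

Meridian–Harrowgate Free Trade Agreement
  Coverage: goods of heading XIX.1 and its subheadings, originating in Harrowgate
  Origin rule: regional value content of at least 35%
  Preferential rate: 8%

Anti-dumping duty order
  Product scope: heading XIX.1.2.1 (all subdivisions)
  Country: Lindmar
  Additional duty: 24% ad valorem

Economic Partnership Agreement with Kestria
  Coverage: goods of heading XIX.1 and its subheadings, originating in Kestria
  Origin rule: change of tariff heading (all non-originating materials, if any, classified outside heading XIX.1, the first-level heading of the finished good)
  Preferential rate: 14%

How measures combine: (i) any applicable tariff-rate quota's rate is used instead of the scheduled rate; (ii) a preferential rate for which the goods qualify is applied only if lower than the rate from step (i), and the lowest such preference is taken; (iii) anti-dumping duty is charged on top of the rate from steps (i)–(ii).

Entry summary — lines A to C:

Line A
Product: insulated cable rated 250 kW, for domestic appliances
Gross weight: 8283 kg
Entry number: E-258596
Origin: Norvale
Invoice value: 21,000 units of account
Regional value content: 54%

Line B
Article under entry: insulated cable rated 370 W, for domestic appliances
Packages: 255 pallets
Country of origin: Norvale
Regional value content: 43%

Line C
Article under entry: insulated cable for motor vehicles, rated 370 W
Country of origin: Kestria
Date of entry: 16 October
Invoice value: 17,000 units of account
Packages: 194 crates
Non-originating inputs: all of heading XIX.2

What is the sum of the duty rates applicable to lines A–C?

Line A: insulated cable → XIX.1; rated 250 kW → XIX.1.1; for domestic appliances → XIX.1.1.2. Scheduled 23%. quota on XIX.1.1 exhausted → over-quota 47%; Norvale agreement on XIX.2.3.2: XIX.1.1.2 not covered. → 47%.
Line B: insulated cable → XIX.1; rated 370 W → XIX.1.2; for domestic appliances → XIX.1.2.3. Scheduled 21%. Norvale agreement on XIX.2.3.2: XIX.1.2.3 not covered. → 21%.
Line C: insulated cable → XIX.1; rated 370 W → XIX.1.2; for motor vehicles → XIX.1.2.1. Scheduled 23%. Kestria agreement on XIX.1: CTH met → 14% available; preferential 14%. → 14%.
Sum: 47% + 21% + 14% = 82%.

82%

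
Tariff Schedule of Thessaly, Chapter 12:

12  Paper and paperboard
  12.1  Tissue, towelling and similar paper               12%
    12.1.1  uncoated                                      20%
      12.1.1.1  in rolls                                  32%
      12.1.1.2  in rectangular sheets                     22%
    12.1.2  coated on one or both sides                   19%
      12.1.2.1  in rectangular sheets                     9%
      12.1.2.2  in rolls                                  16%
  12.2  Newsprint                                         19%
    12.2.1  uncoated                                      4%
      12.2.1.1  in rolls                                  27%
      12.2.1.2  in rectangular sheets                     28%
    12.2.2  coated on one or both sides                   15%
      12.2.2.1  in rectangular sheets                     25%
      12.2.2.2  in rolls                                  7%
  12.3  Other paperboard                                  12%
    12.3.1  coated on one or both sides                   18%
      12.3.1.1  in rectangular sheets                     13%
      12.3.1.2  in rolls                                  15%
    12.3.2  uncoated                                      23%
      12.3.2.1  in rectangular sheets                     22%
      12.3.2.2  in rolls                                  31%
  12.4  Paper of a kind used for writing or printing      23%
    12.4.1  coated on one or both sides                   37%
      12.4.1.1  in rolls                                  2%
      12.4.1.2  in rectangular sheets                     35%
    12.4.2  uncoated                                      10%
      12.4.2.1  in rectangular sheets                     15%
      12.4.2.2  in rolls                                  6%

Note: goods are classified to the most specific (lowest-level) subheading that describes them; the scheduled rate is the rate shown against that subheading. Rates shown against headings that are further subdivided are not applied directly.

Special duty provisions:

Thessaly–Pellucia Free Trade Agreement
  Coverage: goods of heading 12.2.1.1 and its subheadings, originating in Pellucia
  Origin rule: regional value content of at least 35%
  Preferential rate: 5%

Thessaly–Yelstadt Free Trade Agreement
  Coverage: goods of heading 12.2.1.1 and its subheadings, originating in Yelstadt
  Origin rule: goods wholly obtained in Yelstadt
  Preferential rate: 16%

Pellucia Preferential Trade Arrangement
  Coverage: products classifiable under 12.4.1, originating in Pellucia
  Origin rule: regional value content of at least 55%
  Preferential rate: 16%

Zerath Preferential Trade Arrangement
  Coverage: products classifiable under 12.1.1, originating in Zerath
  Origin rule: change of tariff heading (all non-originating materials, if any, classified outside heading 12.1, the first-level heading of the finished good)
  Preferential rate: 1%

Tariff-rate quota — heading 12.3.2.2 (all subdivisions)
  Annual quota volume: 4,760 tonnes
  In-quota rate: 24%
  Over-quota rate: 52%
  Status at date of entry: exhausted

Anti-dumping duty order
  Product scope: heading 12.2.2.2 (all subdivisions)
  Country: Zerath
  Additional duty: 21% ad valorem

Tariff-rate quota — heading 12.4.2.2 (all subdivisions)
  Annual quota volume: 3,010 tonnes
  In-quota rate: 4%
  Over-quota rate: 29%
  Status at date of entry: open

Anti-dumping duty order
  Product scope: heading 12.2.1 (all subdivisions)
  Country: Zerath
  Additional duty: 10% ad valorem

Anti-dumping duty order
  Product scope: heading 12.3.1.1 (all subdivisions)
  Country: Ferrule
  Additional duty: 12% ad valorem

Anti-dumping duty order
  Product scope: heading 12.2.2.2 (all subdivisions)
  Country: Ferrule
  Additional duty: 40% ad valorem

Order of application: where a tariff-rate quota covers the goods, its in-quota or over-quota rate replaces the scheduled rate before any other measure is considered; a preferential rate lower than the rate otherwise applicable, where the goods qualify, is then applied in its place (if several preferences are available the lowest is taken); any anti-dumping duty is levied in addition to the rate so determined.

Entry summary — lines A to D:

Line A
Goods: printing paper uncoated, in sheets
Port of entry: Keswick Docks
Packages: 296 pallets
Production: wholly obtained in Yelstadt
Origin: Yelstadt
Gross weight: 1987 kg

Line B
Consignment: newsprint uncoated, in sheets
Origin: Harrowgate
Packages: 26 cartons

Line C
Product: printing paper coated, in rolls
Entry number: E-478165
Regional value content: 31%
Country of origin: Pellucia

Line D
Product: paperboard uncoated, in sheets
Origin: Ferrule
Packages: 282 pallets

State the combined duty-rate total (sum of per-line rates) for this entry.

67%

Line A: printing paper → 12.4; uncoated → 12.4.2; in sheets → 12.4.2.1. Scheduled 15%. Yelstadt agreement on 12.2.1.1: 12.4.2.1 not covered. → 15%.
Line B: newsprint → 12.2; uncoated → 12.2.1; in sheets → 12.2.1.2. Scheduled 28%. No special measure applies. → 28%.
Line C: printing paper → 12.4; coated → 12.4.1; in rolls → 12.4.1.1. Scheduled 2%. Pellucia agreement on 12.2.1.1: 12.4.1.1 not covered; Pellucia agreement on 12.4.1: RVC < 55%. → 2%.
Line D: paperboard → 12.3; uncoated → 12.3.2; in sheets → 12.3.2.1. Scheduled 22%. No special measure applies. → 22%.
Sum: 15% + 28% + 2% + 22% = 67%.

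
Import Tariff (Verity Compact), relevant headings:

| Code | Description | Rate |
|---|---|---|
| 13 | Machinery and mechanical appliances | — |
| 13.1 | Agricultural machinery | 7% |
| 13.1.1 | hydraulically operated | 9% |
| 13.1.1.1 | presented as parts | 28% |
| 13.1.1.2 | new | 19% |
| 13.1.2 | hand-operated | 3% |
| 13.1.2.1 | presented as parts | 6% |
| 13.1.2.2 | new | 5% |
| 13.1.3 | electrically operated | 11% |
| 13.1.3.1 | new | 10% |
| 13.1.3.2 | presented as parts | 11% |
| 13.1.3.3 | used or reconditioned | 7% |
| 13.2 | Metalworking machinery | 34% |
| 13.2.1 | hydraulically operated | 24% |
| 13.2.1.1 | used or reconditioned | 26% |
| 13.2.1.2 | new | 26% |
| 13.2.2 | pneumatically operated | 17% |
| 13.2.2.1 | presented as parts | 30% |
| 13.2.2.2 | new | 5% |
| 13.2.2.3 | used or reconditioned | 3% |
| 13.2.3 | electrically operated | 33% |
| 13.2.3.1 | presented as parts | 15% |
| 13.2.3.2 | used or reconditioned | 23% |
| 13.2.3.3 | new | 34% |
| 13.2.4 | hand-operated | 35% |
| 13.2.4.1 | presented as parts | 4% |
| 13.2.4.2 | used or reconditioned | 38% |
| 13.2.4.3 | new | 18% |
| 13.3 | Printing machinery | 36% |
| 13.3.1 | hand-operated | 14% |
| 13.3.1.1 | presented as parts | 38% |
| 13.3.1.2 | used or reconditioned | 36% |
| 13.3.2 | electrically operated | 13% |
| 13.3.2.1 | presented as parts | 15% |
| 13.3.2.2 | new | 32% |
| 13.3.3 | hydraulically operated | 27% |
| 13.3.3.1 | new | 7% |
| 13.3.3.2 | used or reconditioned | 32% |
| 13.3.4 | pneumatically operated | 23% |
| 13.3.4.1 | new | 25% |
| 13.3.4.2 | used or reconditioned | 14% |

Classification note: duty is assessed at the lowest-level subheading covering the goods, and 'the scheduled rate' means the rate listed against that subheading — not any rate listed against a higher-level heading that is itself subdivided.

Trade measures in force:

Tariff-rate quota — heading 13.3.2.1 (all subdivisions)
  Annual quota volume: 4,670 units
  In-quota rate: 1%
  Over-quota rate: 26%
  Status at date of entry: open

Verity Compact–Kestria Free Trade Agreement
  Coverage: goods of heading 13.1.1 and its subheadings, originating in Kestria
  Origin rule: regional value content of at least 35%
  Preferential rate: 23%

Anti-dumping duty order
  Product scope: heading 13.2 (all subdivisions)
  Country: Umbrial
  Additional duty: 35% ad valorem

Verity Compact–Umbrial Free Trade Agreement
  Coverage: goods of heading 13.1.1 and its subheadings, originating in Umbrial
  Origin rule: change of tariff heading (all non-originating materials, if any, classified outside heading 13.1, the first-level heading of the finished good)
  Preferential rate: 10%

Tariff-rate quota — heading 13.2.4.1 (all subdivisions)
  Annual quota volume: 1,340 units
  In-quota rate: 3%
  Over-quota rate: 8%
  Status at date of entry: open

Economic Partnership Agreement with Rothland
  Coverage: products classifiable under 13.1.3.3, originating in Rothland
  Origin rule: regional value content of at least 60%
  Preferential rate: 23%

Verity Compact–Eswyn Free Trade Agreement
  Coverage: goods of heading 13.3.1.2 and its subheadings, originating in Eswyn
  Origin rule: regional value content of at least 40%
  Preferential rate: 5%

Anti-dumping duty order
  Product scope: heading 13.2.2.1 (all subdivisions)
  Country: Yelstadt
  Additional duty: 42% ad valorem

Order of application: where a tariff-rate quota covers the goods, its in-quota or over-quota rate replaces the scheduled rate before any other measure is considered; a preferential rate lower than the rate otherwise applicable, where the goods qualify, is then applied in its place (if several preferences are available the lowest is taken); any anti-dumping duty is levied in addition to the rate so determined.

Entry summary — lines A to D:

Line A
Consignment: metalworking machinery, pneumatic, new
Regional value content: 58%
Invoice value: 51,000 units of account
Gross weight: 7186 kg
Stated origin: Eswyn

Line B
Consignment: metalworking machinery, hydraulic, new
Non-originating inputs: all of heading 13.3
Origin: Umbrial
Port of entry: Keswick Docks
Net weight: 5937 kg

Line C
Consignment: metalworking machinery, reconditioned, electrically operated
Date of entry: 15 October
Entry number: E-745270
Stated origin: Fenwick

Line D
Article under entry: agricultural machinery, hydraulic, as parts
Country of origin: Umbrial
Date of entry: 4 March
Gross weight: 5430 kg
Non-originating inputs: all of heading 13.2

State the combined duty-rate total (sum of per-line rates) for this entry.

99%

Line A: metalworking → 13.2; pneumatic → 13.2.2; new → 13.2.2.2. Scheduled 5%. Eswyn agreement on 13.3.1.2: 13.2.2.2 not covered. → 5%.
Line B: metalworking → 13.2; hydraulic → 13.2.1; new → 13.2.1.2. Scheduled 26%. Umbrial agreement on 13.1.1: 13.2.1.2 not covered; anti-dumping (Umbrial, 13.2): +35%; total 26% + 35% = 61%. → 61%.
Line C: metalworking → 13.2; electrically operated → 13.2.3; reconditioned → 13.2.3.2. Scheduled 23%. No special measure applies. → 23%.
Line D: agricultural → 13.1; hydraulic → 13.1.1; as parts → 13.1.1.1. Scheduled 28%. Umbrial agreement on 13.1.1: CTH met → 10% available; preferential 10%. → 10%.
Sum: 5% + 61% + 23% + 10% = 99%.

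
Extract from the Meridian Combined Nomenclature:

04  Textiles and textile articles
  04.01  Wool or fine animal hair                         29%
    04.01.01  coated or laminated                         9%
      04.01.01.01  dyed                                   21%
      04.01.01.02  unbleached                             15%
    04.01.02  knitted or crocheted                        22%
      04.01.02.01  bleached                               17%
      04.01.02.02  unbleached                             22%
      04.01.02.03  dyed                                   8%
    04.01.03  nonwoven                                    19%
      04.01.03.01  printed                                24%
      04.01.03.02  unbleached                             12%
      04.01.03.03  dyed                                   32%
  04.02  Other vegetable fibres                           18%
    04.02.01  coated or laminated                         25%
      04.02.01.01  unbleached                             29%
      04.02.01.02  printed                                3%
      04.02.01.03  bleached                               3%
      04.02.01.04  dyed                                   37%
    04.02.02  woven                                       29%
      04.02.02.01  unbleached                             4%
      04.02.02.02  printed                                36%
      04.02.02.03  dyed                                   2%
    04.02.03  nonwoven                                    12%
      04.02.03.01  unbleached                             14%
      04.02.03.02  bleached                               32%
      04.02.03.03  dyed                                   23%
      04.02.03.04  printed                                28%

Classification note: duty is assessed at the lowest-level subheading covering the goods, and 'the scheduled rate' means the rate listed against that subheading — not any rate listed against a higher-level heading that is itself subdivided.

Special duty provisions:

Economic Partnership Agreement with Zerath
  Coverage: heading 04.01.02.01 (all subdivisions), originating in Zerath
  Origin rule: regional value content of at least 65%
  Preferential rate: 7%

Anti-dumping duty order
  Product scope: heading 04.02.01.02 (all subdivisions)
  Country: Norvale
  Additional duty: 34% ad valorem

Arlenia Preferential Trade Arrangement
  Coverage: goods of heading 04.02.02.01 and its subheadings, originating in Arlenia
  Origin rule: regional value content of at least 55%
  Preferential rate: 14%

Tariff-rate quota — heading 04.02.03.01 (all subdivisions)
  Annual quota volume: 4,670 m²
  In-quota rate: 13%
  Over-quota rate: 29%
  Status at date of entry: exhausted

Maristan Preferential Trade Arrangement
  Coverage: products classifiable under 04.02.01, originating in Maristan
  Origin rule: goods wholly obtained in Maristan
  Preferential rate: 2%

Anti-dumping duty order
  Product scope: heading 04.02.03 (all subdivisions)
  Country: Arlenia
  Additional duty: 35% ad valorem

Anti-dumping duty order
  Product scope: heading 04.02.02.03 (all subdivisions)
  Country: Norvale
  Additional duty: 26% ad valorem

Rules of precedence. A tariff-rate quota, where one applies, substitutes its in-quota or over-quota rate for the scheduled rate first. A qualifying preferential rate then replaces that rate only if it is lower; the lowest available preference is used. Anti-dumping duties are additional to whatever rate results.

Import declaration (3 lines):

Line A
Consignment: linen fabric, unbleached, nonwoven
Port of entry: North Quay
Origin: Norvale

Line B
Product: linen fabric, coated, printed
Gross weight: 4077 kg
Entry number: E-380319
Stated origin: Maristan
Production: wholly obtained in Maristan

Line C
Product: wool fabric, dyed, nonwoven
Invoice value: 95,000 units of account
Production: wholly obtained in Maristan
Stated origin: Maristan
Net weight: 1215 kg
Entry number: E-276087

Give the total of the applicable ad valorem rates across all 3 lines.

63%

Line A: linen → 04.02; nonwoven → 04.02.03; unbleached → 04.02.03.01. Scheduled 14%. quota on 04.02.03.01 exhausted → over-quota 29%. → 29%.
Line B: linen → 04.02; coated → 04.02.01; printed → 04.02.01.02. Scheduled 3%. Maristan agreement on 04.02.01: wholly obtained → 2% available; preferential 2%. → 2%.
Line C: wool → 04.01; nonwoven → 04.01.03; dyed → 04.01.03.03. Scheduled 32%. Maristan agreement on 04.02.01: 04.01.03.03 not covered. → 32%.
Sum: 29% + 2% + 32% = 63%.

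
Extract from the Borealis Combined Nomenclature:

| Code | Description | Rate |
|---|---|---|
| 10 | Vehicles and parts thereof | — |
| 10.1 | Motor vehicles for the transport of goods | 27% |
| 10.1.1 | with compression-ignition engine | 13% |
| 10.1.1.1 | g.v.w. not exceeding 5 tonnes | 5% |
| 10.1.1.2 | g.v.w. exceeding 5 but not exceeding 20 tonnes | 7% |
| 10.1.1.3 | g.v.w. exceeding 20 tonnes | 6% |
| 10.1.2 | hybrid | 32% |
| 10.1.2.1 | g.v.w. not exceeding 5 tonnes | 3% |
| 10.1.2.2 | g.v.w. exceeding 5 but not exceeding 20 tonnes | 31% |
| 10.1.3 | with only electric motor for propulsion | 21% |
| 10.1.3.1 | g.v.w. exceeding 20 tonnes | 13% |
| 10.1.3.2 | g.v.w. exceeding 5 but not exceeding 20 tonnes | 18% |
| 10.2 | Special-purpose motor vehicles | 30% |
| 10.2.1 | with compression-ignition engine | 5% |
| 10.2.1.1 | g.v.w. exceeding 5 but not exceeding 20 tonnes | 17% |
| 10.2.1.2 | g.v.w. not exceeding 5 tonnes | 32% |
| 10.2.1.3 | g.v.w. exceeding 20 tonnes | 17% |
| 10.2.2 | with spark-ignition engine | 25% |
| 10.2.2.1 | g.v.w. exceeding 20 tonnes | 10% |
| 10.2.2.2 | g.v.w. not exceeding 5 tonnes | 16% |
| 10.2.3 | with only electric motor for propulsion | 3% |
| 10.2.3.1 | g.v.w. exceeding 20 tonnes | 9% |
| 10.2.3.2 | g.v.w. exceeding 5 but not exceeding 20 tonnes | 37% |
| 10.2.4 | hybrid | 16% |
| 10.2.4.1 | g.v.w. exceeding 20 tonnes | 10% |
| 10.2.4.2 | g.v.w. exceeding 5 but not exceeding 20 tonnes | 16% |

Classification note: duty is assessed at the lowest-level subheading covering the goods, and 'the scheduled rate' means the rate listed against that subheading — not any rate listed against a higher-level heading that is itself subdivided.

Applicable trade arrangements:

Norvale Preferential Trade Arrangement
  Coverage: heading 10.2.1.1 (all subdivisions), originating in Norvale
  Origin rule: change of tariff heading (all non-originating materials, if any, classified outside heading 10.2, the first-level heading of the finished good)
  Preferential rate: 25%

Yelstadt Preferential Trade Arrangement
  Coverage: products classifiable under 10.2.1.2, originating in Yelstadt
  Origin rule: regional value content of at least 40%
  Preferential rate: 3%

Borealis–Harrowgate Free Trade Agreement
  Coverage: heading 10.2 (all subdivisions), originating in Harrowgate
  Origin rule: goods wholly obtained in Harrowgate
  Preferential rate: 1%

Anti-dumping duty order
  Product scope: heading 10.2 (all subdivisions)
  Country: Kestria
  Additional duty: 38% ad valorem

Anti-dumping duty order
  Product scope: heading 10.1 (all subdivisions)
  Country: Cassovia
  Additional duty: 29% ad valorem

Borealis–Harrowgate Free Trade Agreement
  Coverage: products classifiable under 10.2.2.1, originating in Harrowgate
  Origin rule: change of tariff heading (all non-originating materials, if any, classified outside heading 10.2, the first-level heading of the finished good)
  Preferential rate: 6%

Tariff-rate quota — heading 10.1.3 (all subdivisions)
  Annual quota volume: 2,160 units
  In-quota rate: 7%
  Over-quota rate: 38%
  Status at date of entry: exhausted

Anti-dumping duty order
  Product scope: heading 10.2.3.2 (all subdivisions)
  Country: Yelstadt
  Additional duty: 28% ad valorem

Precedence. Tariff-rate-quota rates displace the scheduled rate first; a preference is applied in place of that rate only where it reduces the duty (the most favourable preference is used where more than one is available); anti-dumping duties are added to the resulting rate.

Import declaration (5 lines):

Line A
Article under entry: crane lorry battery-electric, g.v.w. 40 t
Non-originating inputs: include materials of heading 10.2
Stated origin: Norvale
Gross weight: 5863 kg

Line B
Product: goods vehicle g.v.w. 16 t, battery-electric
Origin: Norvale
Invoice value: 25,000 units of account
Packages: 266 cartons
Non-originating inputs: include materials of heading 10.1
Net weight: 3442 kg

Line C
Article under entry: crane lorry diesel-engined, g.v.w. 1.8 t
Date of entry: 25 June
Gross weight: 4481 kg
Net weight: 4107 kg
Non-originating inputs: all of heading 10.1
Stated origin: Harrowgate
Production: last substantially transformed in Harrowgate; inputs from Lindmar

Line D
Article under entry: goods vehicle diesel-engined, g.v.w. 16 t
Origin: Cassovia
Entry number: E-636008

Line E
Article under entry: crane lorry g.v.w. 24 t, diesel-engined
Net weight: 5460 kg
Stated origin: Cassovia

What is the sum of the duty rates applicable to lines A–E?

132%

Line A: crane lorry → 10.2; battery-electric → 10.2.3; g.v.w. 40 t → 10.2.3.1. Scheduled 9%. Norvale agreement on 10.2.1.1: 10.2.3.1 not covered. → 9%.
Line B: goods vehicle → 10.1; battery-electric → 10.1.3; g.v.w. 16 t → 10.1.3.2. Scheduled 18%. quota on 10.1.3 exhausted → over-quota 38%; Norvale agreement on 10.2.1.1: 10.1.3.2 not covered. → 38%.
Line C: crane lorry → 10.2; diesel-engined → 10.2.1; g.v.w. 1.8 t → 10.2.1.2. Scheduled 32%. Harrowgate agreement on 10.2: not wholly obtained; Harrowgate agreement on 10.2.2.1: 10.2.1.2 not covered. → 32%.
Line D: goods vehicle → 10.1; diesel-engined → 10.1.1; g.v.w. 16 t → 10.1.1.2. Scheduled 7%. anti-dumping (Cassovia, 10.1): +29%; total 7% + 29% = 36%. → 36%.
Line E: crane lorry → 10.2; diesel-engined → 10.2.1; g.v.w. 24 t → 10.2.1.3. Scheduled 17%. No special measure applies. → 17%.
Sum: 9% + 38% + 32% + 36% + 17% = 132%.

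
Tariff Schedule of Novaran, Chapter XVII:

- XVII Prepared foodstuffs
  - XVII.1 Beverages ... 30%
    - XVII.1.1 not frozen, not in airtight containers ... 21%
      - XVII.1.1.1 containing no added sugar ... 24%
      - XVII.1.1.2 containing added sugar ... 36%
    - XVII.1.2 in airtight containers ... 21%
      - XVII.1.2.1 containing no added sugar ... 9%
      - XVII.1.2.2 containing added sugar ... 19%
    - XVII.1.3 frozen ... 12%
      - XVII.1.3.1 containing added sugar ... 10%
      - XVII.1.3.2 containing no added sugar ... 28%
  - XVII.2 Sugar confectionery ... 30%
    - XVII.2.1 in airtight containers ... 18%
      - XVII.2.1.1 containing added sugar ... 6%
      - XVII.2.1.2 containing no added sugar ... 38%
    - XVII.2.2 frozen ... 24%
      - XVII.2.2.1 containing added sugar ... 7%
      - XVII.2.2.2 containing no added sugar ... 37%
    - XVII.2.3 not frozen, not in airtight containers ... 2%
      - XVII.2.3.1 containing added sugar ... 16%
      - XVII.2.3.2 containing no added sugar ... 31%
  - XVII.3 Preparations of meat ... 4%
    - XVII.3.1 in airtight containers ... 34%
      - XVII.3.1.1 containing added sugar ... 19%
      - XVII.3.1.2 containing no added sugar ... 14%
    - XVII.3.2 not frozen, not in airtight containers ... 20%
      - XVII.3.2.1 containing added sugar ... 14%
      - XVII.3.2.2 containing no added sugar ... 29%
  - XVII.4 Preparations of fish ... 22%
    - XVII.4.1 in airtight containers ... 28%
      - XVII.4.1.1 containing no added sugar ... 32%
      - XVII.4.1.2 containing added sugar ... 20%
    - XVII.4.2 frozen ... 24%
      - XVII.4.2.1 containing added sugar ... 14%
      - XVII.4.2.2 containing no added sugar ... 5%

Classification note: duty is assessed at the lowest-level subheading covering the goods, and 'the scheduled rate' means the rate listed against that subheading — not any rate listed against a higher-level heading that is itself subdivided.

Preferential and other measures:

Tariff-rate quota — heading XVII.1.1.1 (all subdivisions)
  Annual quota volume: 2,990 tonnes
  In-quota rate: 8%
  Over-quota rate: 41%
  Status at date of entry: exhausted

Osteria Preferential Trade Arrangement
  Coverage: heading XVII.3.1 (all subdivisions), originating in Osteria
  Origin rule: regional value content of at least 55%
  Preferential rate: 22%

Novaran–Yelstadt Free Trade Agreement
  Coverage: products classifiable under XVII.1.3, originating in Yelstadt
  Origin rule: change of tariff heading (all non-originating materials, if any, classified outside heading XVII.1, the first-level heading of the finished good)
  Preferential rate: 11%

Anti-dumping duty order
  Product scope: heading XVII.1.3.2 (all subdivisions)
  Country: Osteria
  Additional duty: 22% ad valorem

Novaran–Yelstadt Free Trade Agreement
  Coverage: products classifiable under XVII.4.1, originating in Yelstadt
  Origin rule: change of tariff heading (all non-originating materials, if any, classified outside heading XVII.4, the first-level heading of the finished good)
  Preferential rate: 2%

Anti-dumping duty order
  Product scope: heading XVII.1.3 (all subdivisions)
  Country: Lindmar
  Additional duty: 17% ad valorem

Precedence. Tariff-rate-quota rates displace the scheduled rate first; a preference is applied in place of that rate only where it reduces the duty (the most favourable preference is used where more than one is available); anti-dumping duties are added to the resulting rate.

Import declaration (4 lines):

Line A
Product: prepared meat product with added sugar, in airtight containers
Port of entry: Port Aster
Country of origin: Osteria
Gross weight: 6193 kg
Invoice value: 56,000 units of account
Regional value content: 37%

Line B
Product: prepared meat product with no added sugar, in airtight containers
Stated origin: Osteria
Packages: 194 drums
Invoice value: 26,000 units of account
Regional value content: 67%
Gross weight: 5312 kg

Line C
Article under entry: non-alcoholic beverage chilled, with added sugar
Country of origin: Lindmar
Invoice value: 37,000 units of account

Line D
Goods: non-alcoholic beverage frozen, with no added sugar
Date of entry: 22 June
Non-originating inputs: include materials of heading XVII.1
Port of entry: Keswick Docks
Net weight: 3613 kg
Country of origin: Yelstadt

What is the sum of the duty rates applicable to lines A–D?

97%

Line A: prepared meat product → XVII.3; in airtight containers → XVII.3.1; with added sugar → XVII.3.1.1. Scheduled 19%. Osteria agreement on XVII.3.1: RVC < 55%. → 19%.
Line B: prepared meat product → XVII.3; in airtight containers → XVII.3.1; with no added sugar → XVII.3.1.2. Scheduled 14%. Osteria agreement on XVII.3.1: RVC ≥ 55% → 22% available; preference 22% not lower than 14% → no reduction. → 14%.
Line C: non-alcoholic beverage → XVII.1; chilled → XVII.1.1; with added sugar → XVII.1.1.2. Scheduled 36%. No special measure applies. → 36%.
Line D: non-alcoholic beverage → XVII.1; frozen → XVII.1.3; with no added sugar → XVII.1.3.2. Scheduled 28%. Yelstadt agreement on XVII.1.3: CTH not met; Yelstadt agreement on XVII.4.1: XVII.1.3.2 not covered. → 28%.
Sum: 19% + 14% + 36% + 28% = 97%.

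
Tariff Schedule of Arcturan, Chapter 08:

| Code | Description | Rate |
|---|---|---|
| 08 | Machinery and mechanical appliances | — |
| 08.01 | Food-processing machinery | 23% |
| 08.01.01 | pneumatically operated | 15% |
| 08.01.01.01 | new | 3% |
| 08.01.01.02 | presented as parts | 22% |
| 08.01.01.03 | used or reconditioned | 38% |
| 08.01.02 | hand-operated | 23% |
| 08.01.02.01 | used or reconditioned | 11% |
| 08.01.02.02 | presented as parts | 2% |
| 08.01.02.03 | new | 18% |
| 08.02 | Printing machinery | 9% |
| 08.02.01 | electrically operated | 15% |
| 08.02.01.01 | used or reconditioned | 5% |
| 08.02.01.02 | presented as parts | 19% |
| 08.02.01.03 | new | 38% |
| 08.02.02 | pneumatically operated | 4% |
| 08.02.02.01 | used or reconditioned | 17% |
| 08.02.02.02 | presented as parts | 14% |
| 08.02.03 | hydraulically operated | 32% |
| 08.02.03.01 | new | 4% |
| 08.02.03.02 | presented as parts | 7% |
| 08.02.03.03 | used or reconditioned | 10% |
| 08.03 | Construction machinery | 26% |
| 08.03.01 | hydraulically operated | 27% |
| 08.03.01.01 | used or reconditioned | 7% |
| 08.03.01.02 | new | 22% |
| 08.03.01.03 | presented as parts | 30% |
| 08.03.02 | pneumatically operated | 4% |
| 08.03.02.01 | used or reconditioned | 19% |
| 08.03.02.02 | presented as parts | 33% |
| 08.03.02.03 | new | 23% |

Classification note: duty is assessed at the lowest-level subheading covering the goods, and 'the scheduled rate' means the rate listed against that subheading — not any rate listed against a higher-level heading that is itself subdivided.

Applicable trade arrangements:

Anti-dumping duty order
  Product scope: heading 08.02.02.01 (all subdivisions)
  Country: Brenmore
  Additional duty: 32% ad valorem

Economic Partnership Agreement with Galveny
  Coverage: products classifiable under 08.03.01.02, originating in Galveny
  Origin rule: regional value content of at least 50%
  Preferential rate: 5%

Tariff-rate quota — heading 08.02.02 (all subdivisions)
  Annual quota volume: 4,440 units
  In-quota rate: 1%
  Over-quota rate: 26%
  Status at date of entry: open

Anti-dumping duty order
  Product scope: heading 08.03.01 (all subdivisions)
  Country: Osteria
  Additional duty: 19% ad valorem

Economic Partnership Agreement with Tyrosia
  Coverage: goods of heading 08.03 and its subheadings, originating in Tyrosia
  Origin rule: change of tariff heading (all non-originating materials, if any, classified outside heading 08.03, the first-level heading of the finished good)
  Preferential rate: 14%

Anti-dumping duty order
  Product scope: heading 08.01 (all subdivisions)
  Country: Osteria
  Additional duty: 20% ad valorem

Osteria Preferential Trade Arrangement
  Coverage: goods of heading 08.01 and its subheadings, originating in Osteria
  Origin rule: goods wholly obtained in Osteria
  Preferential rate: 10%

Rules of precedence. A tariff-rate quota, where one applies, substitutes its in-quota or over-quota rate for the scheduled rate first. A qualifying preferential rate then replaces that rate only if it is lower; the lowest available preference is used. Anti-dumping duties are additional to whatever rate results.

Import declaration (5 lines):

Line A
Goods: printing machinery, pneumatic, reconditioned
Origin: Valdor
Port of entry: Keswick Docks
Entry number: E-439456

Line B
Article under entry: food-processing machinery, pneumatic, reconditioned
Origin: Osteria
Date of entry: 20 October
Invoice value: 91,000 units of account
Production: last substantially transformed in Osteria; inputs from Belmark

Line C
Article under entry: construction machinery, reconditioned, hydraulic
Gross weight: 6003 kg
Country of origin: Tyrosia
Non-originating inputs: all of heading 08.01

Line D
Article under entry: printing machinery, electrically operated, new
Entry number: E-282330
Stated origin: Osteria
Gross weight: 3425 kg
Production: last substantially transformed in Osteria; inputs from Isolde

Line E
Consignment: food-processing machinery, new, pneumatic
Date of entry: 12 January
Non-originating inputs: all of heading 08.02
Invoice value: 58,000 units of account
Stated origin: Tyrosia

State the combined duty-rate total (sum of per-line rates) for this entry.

Line A: printing → 08.02; pneumatic → 08.02.02; reconditioned → 08.02.02.01. Scheduled 17%. quota on 08.02.02 open → in-quota 1%. → 1%.
Line B: food-processing → 08.01; pneumatic → 08.01.01; reconditioned → 08.01.01.03. Scheduled 38%. Osteria agreement on 08.01: not wholly obtained; anti-dumping (Osteria, 08.01): +20%; total 38% + 20% = 58%. → 58%.
Line C: construction → 08.03; hydraulic → 08.03.01; reconditioned → 08.03.01.01. Scheduled 7%. Tyrosia agreement on 08.03: CTH met → 14% available; preference 14% not lower than 7% → no reduction. → 7%.
Line D: printing → 08.02; electrically operated → 08.02.01; new → 08.02.01.03. Scheduled 38%. Osteria agreement on 08.01: 08.02.01.03 not covered. → 38%.
Line E: food-processing → 08.01; pneumatic → 08.01.01; new → 08.01.01.01. Scheduled 3%. Tyrosia agreement on 08.03: 08.01.01.01 not covered. → 3%.
Sum: 1% + 58% + 7% + 38% + 3% = 107%.

107%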